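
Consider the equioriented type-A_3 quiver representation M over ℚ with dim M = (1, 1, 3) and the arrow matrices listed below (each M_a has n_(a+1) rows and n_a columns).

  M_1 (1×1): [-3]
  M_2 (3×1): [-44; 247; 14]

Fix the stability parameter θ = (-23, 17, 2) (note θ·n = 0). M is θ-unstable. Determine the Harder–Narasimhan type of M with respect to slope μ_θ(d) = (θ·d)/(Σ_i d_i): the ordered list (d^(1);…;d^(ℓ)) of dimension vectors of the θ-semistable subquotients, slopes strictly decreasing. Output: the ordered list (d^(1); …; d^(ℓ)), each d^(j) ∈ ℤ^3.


Via rank(M_{q-1}∘⋯∘M_p): M ≅ I[1,3], I[3,3]^2.
μ_θ-semistable layers: μ^(1)=19/2; μ^(2)=2; μ^(3)=-23

((0, 1, 1); (0, 0, 2); (1, 0, 0))


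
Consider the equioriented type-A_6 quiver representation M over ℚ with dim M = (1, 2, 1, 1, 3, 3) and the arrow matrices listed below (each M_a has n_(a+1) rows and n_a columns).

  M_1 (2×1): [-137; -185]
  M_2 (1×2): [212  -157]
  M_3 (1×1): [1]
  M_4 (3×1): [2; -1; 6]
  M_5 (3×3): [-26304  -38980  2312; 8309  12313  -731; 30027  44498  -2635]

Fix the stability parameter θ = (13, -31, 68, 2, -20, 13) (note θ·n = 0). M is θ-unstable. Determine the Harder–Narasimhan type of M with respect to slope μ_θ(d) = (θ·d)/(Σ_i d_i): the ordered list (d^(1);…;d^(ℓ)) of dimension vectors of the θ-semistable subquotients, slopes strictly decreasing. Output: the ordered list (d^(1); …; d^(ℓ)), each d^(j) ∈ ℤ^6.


Interval decomposition of M: I[1,6], I[2,2], I[5,5], I[5,6], I[6,6].
HN type (ℓ=5): μ^(1)=63/4; μ^(2)=13; μ^(3)=-9; μ^(4)=-20; μ^(5)=-31

((0, 0, 1, 1, 1, 1); (0, 0, 0, 0, 0, 2); (1, 1, 0, 0, 0, 0); (0, 0, 0, 0, 2, 0); (0, 1, 0, 0, 0, 0))


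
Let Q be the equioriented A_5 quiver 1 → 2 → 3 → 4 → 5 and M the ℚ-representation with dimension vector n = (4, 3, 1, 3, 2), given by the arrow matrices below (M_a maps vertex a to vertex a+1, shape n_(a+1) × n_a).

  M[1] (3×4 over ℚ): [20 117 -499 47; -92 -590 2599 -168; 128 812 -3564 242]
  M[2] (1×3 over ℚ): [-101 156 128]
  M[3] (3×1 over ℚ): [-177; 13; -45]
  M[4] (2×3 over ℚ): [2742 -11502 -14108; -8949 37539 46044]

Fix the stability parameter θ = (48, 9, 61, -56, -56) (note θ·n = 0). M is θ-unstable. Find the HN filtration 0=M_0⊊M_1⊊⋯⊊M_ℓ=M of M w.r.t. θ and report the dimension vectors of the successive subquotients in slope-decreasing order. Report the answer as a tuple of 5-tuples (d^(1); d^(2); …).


Interval decomposition of M: I[1,1], I[1,2]^2, I[1,4], I[4,5]^2.
HN type (ℓ=4): μ^(1)=48; μ^(2)=57/2; μ^(3)=31/2; μ^(4)=-56

((1, 0, 0, 0, 0); (2, 2, 0, 0, 0); (1, 1, 1, 1, 0); (0, 0, 0, 2, 2))


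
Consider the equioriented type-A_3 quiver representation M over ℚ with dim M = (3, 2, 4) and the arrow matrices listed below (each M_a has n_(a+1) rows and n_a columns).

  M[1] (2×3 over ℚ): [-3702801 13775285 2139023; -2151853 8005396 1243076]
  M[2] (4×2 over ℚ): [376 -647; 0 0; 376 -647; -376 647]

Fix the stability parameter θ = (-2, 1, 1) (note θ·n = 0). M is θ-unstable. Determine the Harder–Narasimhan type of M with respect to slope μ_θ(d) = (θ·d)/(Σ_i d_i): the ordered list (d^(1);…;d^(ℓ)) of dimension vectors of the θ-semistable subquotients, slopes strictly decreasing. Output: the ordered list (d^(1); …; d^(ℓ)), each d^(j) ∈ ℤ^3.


Interval decomposition of M: I[1,1], I[1,2], I[1,3], I[3,3]^3.
HN type (ℓ=2): μ^(1)=1; μ^(2)=-2

((0, 2, 4); (3, 0, 0))


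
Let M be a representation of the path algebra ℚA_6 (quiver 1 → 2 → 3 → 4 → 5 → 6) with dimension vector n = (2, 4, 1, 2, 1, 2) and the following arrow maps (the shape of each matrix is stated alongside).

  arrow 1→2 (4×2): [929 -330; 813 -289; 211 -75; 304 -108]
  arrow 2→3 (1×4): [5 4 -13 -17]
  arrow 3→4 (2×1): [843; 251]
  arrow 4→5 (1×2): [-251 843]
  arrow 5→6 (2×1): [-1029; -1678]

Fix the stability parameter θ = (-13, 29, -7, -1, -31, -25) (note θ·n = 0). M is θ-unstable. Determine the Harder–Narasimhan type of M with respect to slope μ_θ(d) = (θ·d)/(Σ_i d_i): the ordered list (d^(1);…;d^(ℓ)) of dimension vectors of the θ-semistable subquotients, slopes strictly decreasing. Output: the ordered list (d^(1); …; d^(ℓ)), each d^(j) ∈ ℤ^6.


Interval decomposition of M: I[1,2], I[1,4], I[2,2]^2, I[4,6], I[6,6].
HN type (ℓ=5): μ^(1)=29; μ^(2)=7; μ^(3)=-13; μ^(4)=-19; μ^(5)=-25

((0, 3, 0, 0, 0, 0); (0, 1, 1, 1, 0, 0); (2, 0, 0, 0, 0, 0); (0, 0, 0, 1, 1, 1); (0, 0, 0, 0, 0, 1))


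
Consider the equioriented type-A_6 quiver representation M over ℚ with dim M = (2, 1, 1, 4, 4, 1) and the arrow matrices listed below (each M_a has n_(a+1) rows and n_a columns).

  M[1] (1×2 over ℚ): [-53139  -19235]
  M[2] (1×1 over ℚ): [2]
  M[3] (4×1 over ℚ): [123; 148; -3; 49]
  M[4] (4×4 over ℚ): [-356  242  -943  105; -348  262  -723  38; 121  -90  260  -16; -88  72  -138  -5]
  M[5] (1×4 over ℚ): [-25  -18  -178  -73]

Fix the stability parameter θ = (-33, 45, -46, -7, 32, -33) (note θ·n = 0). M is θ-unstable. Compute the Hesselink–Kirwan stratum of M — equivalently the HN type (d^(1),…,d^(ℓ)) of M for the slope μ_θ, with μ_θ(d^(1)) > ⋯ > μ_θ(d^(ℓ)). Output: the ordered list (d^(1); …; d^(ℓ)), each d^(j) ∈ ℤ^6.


Via rank(M_{q-1}∘⋯∘M_p): M ≅ I[1,1], I[1,6], I[4,4], I[4,5]^2, I[5,5].
μ_θ-semistable layers: μ^(1)=32; μ^(2)=-1/2; μ^(3)=-8/3; μ^(4)=-7; μ^(5)=-33

((0, 0, 0, 0, 3, 0); (0, 0, 0, 0, 1, 1); (0, 1, 1, 1, 0, 0); (0, 0, 0, 3, 0, 0); (2, 0, 0, 0, 0, 0))


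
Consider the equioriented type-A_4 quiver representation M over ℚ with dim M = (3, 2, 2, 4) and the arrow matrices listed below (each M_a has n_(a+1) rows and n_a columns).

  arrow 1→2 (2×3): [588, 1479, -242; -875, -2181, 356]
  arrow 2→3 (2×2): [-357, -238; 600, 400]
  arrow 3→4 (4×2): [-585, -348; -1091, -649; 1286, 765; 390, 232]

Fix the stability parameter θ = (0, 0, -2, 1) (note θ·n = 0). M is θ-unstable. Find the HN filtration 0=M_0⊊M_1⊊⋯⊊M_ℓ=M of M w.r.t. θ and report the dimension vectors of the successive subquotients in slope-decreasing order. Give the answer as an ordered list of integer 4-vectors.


Barcode: M ≅ I[1,1], I[1,2], I[1,4], I[3,4], I[4,4]^2. HN layers by μ_θ (4 steps, strictly decreasing):
  μ^(1)=1; μ^(2)=0; μ^(3)=-2/3; μ^(4)=-2

((0, 0, 0, 4); (2, 1, 0, 0); (1, 1, 1, 0); (0, 0, 1, 0))


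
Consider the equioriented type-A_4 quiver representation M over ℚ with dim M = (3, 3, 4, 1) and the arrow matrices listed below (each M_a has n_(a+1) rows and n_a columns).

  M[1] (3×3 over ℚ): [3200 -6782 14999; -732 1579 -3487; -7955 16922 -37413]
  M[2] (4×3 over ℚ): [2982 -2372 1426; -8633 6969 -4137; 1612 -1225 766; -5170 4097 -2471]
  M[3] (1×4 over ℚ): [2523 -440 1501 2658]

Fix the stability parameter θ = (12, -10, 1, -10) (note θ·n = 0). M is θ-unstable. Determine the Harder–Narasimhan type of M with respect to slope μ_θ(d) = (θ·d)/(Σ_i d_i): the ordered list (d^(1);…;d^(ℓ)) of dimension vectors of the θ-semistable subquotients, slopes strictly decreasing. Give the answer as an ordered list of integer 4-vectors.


Interval decomposition of M: I[1,3]^2, I[1,4], I[3,3].
HN type (ℓ=2): μ^(1)=1; μ^(2)=-7/4

((2, 2, 3, 0); (1, 1, 1, 1))


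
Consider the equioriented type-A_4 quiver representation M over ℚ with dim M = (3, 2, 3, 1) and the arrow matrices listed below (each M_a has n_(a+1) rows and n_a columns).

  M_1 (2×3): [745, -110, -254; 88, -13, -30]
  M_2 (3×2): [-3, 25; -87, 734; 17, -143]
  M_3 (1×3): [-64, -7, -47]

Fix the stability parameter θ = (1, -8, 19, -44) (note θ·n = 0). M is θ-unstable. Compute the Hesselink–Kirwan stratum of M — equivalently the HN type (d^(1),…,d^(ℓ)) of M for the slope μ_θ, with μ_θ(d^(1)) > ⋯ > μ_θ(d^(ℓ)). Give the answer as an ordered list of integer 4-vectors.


Via rank(M_{q-1}∘⋯∘M_p): M ≅ I[1,1], I[1,3], I[1,4], I[3,3].
μ_θ-semistable layers: μ^(1)=19; μ^(2)=1; μ^(3)=-7/2; μ^(4)=-8

((0, 0, 2, 0); (1, 0, 0, 0); (1, 1, 0, 0); (1, 1, 1, 1))


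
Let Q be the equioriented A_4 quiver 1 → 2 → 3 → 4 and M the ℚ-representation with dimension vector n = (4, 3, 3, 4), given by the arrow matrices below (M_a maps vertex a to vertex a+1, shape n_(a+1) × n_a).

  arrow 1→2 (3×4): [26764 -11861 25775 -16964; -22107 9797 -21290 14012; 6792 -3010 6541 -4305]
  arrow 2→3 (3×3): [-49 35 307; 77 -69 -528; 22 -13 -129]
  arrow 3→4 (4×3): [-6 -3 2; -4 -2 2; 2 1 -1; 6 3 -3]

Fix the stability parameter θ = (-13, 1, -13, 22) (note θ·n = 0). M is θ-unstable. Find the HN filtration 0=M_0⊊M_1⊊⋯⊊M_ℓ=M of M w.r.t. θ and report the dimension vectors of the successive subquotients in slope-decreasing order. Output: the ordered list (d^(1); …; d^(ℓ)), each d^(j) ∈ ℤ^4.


Interval decomposition of M: I[1,1], I[1,3], I[1,4]^2, I[4,4]^2.
HN type (ℓ=3): μ^(1)=22; μ^(2)=-6; μ^(3)=-13

((0, 0, 0, 4); (0, 3, 3, 0); (4, 0, 0, 0))


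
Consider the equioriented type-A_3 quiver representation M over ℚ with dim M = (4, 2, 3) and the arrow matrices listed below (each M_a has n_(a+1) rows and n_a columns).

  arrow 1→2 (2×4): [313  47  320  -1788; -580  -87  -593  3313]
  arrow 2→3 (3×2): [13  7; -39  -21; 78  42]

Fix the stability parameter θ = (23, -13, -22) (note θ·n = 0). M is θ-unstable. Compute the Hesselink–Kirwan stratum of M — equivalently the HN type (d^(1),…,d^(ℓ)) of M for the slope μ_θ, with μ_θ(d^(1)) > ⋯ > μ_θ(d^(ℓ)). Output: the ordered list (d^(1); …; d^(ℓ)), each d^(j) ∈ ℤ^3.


Barcode: M ≅ I[1,1]^2, I[1,2], I[1,3], I[3,3]^2. HN layers by μ_θ (4 steps, strictly decreasing):
  μ^(1)=23; μ^(2)=5; μ^(3)=-4; μ^(4)=-22

((2, 0, 0); (1, 1, 0); (1, 1, 1); (0, 0, 2))


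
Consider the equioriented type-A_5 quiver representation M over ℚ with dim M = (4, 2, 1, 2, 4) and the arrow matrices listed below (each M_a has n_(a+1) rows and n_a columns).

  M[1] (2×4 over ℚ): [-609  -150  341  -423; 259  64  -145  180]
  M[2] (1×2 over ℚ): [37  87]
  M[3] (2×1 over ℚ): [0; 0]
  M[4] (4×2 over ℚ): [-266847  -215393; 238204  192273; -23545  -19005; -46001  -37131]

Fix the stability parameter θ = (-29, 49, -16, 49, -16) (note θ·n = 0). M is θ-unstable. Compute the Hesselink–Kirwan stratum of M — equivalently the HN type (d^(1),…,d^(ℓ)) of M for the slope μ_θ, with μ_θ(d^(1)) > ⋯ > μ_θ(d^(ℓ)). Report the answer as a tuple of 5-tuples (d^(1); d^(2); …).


Barcode: M ≅ I[1,1]^2, I[1,2], I[1,3], I[4,5]^2, I[5,5]^2. HN layers by μ_θ (4 steps, strictly decreasing):
  μ^(1)=49; μ^(2)=33/2; μ^(3)=-16; μ^(4)=-29

((0, 1, 0, 0, 0); (0, 1, 1, 2, 2); (0, 0, 0, 0, 2); (4, 0, 0, 0, 0))


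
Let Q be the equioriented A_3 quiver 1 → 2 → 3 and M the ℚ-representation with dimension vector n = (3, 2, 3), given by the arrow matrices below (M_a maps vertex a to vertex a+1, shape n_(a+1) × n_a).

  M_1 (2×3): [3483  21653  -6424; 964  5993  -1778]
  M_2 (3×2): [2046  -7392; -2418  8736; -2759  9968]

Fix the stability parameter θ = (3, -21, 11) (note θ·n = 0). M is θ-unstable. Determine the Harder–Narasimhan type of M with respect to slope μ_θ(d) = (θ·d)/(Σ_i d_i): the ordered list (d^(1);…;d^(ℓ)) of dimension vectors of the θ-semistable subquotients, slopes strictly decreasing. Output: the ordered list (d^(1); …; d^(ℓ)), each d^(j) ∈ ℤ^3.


Interval decomposition of M: I[1,1], I[1,2], I[1,3], I[3,3]^2.
HN type (ℓ=3): μ^(1)=11; μ^(2)=3; μ^(3)=-9

((0, 0, 3); (1, 0, 0); (2, 2, 0))


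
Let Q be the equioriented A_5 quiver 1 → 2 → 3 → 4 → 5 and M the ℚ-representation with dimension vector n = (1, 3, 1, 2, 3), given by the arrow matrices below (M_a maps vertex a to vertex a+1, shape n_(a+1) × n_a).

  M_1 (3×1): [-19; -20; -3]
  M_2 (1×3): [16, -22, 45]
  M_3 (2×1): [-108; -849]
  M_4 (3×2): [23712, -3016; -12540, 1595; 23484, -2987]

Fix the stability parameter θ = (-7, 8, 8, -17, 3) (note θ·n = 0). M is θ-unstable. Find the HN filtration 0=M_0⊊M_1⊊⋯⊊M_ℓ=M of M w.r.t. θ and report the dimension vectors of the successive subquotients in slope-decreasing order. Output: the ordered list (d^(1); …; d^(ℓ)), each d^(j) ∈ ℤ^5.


Interval decomposition of M: I[1,5], I[2,2]^2, I[4,4], I[5,5]^2.
HN type (ℓ=5): μ^(1)=8; μ^(2)=3; μ^(3)=-1/3; μ^(4)=-7; μ^(5)=-17

((0, 2, 0, 0, 0); (0, 0, 0, 0, 3); (0, 1, 1, 1, 0); (1, 0, 0, 0, 0); (0, 0, 0, 1, 0))


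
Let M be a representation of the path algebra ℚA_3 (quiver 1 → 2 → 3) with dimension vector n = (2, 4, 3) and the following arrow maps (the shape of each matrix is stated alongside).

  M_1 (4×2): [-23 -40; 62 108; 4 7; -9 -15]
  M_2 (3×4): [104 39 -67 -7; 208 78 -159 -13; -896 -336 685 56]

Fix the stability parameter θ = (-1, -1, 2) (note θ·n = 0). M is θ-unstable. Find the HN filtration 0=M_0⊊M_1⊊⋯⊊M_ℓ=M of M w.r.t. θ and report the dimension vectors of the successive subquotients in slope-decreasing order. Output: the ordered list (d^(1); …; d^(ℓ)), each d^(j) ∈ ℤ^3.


Barcode: M ≅ I[1,3]^2, I[2,2], I[2,3]. HN layers by μ_θ (2 steps, strictly decreasing):
  μ^(1)=2; μ^(2)=-1

((0, 0, 3); (2, 4, 0))


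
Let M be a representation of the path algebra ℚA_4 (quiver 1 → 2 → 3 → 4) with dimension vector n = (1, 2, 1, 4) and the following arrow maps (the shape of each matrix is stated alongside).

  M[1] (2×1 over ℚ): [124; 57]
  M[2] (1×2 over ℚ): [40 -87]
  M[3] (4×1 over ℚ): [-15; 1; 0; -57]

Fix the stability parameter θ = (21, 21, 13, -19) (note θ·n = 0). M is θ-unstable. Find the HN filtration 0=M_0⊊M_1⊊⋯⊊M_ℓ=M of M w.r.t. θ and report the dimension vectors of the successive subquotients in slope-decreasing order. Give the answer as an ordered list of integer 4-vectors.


Barcode: M ≅ I[1,4], I[2,2], I[4,4]^3. HN layers by μ_θ (3 steps, strictly decreasing):
  μ^(1)=21; μ^(2)=9; μ^(3)=-19

((0, 1, 0, 0); (1, 1, 1, 1); (0, 0, 0, 3))


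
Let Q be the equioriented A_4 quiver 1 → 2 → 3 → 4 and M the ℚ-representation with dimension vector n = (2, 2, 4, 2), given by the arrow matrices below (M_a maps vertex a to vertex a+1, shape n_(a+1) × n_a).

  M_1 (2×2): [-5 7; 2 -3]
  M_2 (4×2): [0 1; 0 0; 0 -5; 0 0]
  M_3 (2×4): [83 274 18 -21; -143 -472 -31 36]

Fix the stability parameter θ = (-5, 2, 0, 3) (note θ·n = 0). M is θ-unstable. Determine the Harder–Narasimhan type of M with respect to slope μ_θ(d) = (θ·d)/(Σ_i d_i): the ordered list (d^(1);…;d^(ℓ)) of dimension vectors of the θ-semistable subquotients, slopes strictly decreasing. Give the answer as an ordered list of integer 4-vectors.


Via rank(M_{q-1}∘⋯∘M_p): M ≅ I[1,2], I[1,4], I[3,3]^2, I[3,4].
μ_θ-semistable layers: μ^(1)=3; μ^(2)=2; μ^(3)=1; μ^(4)=0; μ^(5)=-5

((0, 0, 0, 2); (0, 1, 0, 0); (0, 1, 1, 0); (0, 0, 3, 0); (2, 0, 0, 0))


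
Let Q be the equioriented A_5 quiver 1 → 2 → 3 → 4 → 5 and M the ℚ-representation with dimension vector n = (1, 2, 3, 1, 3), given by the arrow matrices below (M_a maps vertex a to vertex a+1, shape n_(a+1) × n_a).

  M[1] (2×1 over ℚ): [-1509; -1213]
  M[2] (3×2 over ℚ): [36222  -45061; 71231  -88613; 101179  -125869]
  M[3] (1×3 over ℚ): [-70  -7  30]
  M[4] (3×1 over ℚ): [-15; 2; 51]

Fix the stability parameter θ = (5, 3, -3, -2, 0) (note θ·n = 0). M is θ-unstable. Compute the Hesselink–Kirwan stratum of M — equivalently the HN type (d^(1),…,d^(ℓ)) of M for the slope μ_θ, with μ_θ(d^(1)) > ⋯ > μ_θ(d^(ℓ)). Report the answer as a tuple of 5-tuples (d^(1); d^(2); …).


Interval decomposition of M: I[1,3], I[2,5], I[3,3], I[5,5]^2.
HN type (ℓ=4): μ^(1)=5/3; μ^(2)=0; μ^(3)=-2/3; μ^(4)=-3

((1, 1, 1, 0, 0); (0, 0, 0, 0, 3); (0, 1, 1, 1, 0); (0, 0, 1, 0, 0))


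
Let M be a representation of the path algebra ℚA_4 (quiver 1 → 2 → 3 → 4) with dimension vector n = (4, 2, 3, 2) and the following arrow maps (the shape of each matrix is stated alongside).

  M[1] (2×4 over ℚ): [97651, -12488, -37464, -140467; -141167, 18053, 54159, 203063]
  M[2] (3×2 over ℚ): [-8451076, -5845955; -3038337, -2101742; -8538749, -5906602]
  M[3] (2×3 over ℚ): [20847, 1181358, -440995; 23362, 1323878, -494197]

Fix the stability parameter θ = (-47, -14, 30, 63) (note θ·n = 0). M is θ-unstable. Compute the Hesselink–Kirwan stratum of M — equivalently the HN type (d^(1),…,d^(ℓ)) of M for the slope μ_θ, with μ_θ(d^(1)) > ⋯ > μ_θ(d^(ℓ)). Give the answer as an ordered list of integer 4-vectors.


Interval decomposition of M: I[1,1]^2, I[1,4]^2, I[3,3].
HN type (ℓ=4): μ^(1)=63; μ^(2)=30; μ^(3)=-14; μ^(4)=-47

((0, 0, 0, 2); (0, 0, 3, 0); (0, 2, 0, 0); (4, 0, 0, 0))


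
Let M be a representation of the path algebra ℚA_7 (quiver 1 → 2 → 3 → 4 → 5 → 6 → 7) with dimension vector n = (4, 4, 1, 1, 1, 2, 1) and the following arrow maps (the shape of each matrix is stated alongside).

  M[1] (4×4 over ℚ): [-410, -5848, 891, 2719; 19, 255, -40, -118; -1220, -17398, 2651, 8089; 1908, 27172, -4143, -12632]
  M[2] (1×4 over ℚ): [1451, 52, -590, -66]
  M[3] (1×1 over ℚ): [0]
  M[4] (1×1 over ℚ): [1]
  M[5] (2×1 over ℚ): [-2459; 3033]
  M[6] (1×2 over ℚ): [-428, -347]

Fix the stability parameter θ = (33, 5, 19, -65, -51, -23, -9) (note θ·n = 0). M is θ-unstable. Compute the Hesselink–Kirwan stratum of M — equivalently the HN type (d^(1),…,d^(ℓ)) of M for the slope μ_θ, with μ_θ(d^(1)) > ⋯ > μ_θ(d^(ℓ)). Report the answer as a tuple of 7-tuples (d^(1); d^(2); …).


Via rank(M_{q-1}∘⋯∘M_p): M ≅ I[1,1], I[1,2]^2, I[1,3], I[2,2], I[4,7], I[6,6].
μ_θ-semistable layers: μ^(1)=33; μ^(2)=19; μ^(3)=5; μ^(4)=-9; μ^(5)=-23; μ^(6)=-51; μ^(7)=-65

((1, 0, 0, 0, 0, 0, 0); (3, 3, 1, 0, 0, 0, 0); (0, 1, 0, 0, 0, 0, 0); (0, 0, 0, 0, 0, 0, 1); (0, 0, 0, 0, 0, 2, 0); (0, 0, 0, 0, 1, 0, 0); (0, 0, 0, 1, 0, 0, 0))


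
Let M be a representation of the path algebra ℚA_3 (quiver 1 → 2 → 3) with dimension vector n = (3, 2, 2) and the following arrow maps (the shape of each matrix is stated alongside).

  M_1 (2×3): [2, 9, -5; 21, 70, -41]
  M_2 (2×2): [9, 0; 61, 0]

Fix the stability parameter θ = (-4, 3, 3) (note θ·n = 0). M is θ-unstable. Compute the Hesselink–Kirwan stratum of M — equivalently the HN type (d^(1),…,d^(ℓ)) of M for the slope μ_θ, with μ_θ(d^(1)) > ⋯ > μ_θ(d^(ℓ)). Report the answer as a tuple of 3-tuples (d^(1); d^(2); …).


Barcode: M ≅ I[1,1], I[1,2], I[1,3], I[3,3]. HN layers by μ_θ (2 steps, strictly decreasing):
  μ^(1)=3; μ^(2)=-4

((0, 2, 2); (3, 0, 0))


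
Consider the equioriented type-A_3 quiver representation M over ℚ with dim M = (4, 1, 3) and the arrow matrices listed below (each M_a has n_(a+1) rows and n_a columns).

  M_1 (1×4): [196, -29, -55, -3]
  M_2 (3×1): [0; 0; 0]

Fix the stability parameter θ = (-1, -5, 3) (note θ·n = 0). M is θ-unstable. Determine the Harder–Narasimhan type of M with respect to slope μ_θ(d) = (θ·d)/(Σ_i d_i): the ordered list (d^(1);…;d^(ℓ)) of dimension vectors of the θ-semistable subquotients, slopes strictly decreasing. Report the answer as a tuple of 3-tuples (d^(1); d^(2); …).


Interval decomposition of M: I[1,1]^3, I[1,2], I[3,3]^3.
HN type (ℓ=3): μ^(1)=3; μ^(2)=-1; μ^(3)=-3

((0, 0, 3); (3, 0, 0); (1, 1, 0))


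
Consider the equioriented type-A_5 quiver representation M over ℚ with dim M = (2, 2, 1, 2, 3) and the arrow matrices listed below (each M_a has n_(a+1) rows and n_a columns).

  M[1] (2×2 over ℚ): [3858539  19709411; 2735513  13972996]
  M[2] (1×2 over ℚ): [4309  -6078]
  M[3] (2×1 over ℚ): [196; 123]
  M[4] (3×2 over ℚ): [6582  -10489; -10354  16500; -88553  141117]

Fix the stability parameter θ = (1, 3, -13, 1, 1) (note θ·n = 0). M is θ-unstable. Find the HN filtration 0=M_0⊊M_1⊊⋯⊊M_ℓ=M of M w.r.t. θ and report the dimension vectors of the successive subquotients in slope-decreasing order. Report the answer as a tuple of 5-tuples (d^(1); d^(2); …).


Via rank(M_{q-1}∘⋯∘M_p): M ≅ I[1,2], I[1,5], I[4,5], I[5,5].
μ_θ-semistable layers: μ^(1)=3; μ^(2)=1; μ^(3)=-3

((0, 1, 0, 0, 0); (1, 0, 0, 2, 3); (1, 1, 1, 0, 0))


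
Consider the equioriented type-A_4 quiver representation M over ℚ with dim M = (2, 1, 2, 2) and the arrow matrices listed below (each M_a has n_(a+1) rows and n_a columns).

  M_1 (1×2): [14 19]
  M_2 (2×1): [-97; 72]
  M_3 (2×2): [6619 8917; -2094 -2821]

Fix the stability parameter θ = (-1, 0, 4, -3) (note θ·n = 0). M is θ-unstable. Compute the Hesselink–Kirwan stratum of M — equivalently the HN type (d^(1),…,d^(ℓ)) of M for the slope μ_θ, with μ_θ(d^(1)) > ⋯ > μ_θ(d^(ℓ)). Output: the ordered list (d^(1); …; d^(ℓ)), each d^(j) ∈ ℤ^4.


Via rank(M_{q-1}∘⋯∘M_p): M ≅ I[1,1], I[1,4], I[3,4].
μ_θ-semistable layers: μ^(1)=1/2; μ^(2)=0; μ^(3)=-1

((0, 0, 2, 2); (0, 1, 0, 0); (2, 0, 0, 0))


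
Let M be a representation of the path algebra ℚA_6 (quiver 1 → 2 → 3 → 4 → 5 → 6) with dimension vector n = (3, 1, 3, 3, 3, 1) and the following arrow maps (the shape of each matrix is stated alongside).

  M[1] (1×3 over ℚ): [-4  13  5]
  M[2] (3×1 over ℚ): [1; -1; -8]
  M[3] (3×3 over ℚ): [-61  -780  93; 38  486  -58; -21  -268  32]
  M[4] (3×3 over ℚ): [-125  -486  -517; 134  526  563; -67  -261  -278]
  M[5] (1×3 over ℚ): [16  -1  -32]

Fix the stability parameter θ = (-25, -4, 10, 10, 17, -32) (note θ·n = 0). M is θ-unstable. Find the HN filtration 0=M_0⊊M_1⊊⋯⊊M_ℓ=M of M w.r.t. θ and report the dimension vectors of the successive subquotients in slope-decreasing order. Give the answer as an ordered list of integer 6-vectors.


Interval decomposition of M: I[1,1]^2, I[1,6], I[3,5]^2.
HN type (ℓ=5): μ^(1)=17; μ^(2)=10; μ^(3)=5/4; μ^(4)=-4; μ^(5)=-25

((0, 0, 0, 0, 2, 0); (0, 0, 2, 2, 0, 0); (0, 0, 1, 1, 1, 1); (0, 1, 0, 0, 0, 0); (3, 0, 0, 0, 0, 0))


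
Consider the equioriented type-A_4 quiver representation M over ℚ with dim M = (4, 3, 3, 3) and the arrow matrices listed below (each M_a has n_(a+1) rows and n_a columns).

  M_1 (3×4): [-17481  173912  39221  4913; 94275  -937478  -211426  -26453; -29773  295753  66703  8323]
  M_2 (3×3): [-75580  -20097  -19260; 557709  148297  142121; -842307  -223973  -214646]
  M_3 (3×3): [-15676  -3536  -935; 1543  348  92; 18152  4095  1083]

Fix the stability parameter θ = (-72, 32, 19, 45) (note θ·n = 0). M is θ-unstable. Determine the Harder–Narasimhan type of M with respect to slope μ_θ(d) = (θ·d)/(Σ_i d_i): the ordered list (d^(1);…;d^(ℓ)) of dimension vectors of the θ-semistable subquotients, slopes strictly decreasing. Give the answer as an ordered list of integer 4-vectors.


Via rank(M_{q-1}∘⋯∘M_p): M ≅ I[1,1], I[1,4]^3.
μ_θ-semistable layers: μ^(1)=45; μ^(2)=51/2; μ^(3)=-72

((0, 0, 0, 3); (0, 3, 3, 0); (4, 0, 0, 0))


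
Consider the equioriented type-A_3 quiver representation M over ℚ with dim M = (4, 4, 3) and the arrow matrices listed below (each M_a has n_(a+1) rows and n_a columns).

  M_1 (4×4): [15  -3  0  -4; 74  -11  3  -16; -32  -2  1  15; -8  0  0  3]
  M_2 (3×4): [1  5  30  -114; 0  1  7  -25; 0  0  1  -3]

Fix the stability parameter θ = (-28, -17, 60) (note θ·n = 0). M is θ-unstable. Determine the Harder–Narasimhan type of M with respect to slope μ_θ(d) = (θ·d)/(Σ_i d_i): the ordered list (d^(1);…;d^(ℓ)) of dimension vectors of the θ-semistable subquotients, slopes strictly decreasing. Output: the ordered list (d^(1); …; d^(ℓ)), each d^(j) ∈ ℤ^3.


Interval decomposition of M: I[1,2], I[1,3]^3.
HN type (ℓ=3): μ^(1)=60; μ^(2)=-17; μ^(3)=-28

((0, 0, 3); (0, 4, 0); (4, 0, 0))


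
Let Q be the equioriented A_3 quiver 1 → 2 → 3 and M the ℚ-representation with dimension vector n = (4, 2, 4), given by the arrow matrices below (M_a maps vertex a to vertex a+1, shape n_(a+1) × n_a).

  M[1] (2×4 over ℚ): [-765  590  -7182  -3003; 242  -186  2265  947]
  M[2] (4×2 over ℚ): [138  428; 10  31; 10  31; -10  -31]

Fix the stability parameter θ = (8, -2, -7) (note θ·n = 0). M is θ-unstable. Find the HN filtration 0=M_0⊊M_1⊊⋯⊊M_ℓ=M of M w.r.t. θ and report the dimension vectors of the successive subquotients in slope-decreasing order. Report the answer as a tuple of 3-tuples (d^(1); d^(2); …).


Via rank(M_{q-1}∘⋯∘M_p): M ≅ I[1,1]^2, I[1,3]^2, I[3,3]^2.
μ_θ-semistable layers: μ^(1)=8; μ^(2)=-1/3; μ^(3)=-7

((2, 0, 0); (2, 2, 2); (0, 0, 2))


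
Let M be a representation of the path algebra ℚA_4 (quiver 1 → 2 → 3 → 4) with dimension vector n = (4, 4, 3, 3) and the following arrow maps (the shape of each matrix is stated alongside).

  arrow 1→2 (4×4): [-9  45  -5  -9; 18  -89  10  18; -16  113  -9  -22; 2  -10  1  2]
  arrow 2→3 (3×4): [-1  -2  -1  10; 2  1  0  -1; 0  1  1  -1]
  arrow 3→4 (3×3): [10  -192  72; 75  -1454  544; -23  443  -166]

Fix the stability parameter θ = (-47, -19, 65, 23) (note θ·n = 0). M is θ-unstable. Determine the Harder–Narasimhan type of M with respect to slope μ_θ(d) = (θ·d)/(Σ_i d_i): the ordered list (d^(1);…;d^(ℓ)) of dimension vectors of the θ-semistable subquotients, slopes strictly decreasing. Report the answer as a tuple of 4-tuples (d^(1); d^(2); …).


Interval decomposition of M: I[1,2], I[1,3], I[1,4]^2, I[4,4].
HN type (ℓ=5): μ^(1)=65; μ^(2)=44; μ^(3)=23; μ^(4)=-19; μ^(5)=-47

((0, 0, 1, 0); (0, 0, 2, 2); (0, 0, 0, 1); (0, 4, 0, 0); (4, 0, 0, 0))


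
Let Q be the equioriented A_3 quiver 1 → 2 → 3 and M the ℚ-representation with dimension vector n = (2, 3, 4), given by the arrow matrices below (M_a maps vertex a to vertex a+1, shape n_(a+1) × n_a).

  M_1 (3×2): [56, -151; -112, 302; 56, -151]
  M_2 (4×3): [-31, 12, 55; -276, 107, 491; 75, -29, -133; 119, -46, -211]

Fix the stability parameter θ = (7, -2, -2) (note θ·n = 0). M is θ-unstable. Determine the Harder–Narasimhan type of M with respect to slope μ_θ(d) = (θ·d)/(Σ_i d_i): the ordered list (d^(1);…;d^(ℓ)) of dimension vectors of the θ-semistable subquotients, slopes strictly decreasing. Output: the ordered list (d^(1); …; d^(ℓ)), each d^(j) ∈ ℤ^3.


Via rank(M_{q-1}∘⋯∘M_p): M ≅ I[1,1], I[1,3], I[2,3]^2, I[3,3].
μ_θ-semistable layers: μ^(1)=7; μ^(2)=1; μ^(3)=-2

((1, 0, 0); (1, 1, 1); (0, 2, 3))


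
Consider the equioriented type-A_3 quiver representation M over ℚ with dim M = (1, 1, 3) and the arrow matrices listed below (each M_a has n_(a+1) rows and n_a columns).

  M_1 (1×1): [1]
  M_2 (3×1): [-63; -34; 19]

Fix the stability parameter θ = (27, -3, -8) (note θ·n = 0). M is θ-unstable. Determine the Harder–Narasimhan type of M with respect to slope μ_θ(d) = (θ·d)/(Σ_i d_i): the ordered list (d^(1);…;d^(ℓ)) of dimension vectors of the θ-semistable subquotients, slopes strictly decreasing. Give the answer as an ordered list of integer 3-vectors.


Barcode: M ≅ I[1,3], I[3,3]^2. HN layers by μ_θ (2 steps, strictly decreasing):
  μ^(1)=16/3; μ^(2)=-8

((1, 1, 1); (0, 0, 2))


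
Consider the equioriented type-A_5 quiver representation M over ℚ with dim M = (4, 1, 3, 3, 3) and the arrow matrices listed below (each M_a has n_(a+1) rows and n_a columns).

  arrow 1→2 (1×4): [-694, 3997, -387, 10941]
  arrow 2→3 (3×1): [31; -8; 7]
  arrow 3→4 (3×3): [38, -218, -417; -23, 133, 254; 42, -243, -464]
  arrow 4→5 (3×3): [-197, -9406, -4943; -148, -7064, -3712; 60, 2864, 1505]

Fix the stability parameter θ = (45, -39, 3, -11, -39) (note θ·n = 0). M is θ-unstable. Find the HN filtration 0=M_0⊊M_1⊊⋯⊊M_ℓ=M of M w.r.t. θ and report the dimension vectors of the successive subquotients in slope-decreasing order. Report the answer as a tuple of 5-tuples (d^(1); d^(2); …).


Via rank(M_{q-1}∘⋯∘M_p): M ≅ I[1,1]^3, I[1,5], I[3,4], I[3,5], I[5,5].
μ_θ-semistable layers: μ^(1)=45; μ^(2)=-4; μ^(3)=-41/5; μ^(4)=-47/3; μ^(5)=-39

((3, 0, 0, 0, 0); (0, 0, 1, 1, 0); (1, 1, 1, 1, 1); (0, 0, 1, 1, 1); (0, 0, 0, 0, 1))


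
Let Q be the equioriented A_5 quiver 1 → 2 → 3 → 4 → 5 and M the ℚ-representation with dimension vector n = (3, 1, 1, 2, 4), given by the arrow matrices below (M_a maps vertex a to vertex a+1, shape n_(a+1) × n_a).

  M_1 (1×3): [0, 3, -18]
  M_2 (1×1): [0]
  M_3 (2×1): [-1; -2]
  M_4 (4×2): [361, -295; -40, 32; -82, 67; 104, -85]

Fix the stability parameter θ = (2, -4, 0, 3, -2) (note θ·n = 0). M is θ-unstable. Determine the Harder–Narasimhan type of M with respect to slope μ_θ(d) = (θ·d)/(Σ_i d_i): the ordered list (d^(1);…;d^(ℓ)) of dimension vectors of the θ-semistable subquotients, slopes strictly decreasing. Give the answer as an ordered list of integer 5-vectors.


Barcode: M ≅ I[1,1]^2, I[1,2], I[3,5], I[4,5], I[5,5]^2. HN layers by μ_θ (5 steps, strictly decreasing):
  μ^(1)=2; μ^(2)=1/2; μ^(3)=0; μ^(4)=-1; μ^(5)=-2

((2, 0, 0, 0, 0); (0, 0, 0, 2, 2); (0, 0, 1, 0, 0); (1, 1, 0, 0, 0); (0, 0, 0, 0, 2))


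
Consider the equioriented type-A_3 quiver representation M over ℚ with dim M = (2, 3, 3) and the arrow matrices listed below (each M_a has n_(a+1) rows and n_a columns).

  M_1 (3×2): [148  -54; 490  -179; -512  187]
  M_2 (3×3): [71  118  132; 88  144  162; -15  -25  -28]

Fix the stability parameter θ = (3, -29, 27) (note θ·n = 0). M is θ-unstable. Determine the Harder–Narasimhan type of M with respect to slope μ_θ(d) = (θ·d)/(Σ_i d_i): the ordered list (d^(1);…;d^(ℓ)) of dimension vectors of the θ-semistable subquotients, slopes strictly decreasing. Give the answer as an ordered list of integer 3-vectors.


Via rank(M_{q-1}∘⋯∘M_p): M ≅ I[1,3]^2, I[2,3].
μ_θ-semistable layers: μ^(1)=27; μ^(2)=-13; μ^(3)=-29

((0, 0, 3); (2, 2, 0); (0, 1, 0))


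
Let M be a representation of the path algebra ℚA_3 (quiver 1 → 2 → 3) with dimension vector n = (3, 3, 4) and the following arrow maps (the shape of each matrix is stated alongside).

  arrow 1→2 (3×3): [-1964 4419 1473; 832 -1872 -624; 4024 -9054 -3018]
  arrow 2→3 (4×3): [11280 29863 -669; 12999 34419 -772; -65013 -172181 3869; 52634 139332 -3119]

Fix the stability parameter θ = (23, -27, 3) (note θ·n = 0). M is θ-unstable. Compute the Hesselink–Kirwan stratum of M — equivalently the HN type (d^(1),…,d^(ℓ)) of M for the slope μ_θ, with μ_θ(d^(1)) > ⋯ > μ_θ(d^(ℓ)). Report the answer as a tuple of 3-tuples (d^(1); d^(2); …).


Via rank(M_{q-1}∘⋯∘M_p): M ≅ I[1,1]^2, I[1,3], I[2,3]^2, I[3,3].
μ_θ-semistable layers: μ^(1)=23; μ^(2)=3; μ^(3)=-2; μ^(4)=-27

((2, 0, 0); (0, 0, 4); (1, 1, 0); (0, 2, 0))


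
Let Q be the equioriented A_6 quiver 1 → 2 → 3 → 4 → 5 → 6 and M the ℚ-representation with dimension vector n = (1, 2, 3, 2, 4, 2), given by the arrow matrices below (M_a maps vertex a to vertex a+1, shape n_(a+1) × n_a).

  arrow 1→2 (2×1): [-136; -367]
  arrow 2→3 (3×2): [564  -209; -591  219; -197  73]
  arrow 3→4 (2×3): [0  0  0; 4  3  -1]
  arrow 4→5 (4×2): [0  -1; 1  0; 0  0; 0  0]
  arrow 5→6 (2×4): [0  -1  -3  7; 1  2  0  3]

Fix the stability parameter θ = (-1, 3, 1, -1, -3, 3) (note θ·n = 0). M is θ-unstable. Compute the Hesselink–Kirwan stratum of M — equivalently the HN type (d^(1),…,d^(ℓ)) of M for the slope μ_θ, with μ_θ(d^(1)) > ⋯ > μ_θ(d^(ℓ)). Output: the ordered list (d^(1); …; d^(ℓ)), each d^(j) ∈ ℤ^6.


Via rank(M_{q-1}∘⋯∘M_p): M ≅ I[1,6], I[2,3], I[3,3], I[4,6], I[5,5]^2.
μ_θ-semistable layers: μ^(1)=3; μ^(2)=2; μ^(3)=1; μ^(4)=0; μ^(5)=-1; μ^(6)=-2; μ^(7)=-3

((0, 0, 0, 0, 0, 2); (0, 1, 1, 0, 0, 0); (0, 0, 1, 0, 0, 0); (0, 1, 1, 1, 1, 0); (1, 0, 0, 0, 0, 0); (0, 0, 0, 1, 1, 0); (0, 0, 0, 0, 2, 0))


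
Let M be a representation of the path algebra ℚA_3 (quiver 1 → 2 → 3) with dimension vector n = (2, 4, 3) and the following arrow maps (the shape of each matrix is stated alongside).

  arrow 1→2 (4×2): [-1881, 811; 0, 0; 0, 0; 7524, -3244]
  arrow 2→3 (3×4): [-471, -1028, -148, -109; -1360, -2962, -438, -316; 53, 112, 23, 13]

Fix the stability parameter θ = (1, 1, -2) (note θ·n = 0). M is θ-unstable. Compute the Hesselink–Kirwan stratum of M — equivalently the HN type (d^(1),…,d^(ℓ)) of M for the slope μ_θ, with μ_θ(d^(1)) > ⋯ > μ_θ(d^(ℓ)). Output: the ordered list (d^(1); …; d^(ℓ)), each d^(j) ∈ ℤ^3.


Via rank(M_{q-1}∘⋯∘M_p): M ≅ I[1,1], I[1,3], I[2,2], I[2,3]^2.
μ_θ-semistable layers: μ^(1)=1; μ^(2)=0; μ^(3)=-1/2

((1, 1, 0); (1, 1, 1); (0, 2, 2))


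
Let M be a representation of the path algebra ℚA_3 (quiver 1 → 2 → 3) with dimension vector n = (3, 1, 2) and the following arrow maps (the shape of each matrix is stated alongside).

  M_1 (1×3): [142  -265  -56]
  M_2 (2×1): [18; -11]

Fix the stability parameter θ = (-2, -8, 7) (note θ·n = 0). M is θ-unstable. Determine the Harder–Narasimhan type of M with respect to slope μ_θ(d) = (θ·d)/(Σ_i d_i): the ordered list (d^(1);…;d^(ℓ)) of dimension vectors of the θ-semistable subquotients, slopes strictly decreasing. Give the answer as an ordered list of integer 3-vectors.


Via rank(M_{q-1}∘⋯∘M_p): M ≅ I[1,1]^2, I[1,3], I[3,3].
μ_θ-semistable layers: μ^(1)=7; μ^(2)=-2; μ^(3)=-5

((0, 0, 2); (2, 0, 0); (1, 1, 0))


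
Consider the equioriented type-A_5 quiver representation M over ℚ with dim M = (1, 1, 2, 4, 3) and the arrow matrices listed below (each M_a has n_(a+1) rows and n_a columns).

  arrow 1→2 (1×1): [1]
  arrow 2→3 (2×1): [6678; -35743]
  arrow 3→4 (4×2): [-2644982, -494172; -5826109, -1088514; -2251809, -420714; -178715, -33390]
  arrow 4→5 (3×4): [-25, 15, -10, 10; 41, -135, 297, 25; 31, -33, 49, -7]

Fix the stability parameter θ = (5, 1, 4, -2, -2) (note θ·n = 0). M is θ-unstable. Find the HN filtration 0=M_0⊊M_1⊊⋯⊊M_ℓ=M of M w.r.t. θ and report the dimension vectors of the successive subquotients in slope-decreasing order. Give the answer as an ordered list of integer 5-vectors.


Interval decomposition of M: I[1,3], I[3,5], I[4,4]^2, I[4,5], I[5,5].
HN type (ℓ=4): μ^(1)=4; μ^(2)=3; μ^(3)=0; μ^(4)=-2

((0, 0, 1, 0, 0); (1, 1, 0, 0, 0); (0, 0, 1, 1, 1); (0, 0, 0, 3, 2))


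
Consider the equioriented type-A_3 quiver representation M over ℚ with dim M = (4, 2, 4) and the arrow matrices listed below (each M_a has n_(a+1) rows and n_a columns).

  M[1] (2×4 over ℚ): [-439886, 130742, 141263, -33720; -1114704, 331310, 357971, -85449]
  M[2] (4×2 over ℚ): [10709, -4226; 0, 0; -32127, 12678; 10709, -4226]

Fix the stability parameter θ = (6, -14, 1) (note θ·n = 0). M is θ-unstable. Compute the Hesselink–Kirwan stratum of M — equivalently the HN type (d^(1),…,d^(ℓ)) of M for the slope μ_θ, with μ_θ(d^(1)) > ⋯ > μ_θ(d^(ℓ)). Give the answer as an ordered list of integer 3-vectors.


Interval decomposition of M: I[1,1]^2, I[1,2], I[1,3], I[3,3]^3.
HN type (ℓ=3): μ^(1)=6; μ^(2)=1; μ^(3)=-4

((2, 0, 0); (0, 0, 4); (2, 2, 0))


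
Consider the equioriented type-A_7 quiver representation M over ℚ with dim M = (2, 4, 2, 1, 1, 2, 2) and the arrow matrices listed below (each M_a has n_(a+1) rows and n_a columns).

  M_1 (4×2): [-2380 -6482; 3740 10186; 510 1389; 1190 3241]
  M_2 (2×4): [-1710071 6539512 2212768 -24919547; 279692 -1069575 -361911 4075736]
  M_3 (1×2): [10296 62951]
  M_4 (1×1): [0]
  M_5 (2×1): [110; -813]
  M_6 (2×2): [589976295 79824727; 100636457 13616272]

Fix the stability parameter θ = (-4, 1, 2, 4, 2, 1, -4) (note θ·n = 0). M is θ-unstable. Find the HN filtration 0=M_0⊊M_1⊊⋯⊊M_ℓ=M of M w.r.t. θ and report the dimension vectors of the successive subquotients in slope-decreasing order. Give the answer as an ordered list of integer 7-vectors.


Interval decomposition of M: I[1,1], I[1,4], I[2,2]^2, I[2,3], I[5,7], I[6,7].
HN type (ℓ=6): μ^(1)=4; μ^(2)=2; μ^(3)=1; μ^(4)=-1/3; μ^(5)=-3/2; μ^(6)=-4

((0, 0, 0, 1, 0, 0, 0); (0, 0, 2, 0, 0, 0, 0); (0, 4, 0, 0, 0, 0, 0); (0, 0, 0, 0, 1, 1, 1); (0, 0, 0, 0, 0, 1, 1); (2, 0, 0, 0, 0, 0, 0))


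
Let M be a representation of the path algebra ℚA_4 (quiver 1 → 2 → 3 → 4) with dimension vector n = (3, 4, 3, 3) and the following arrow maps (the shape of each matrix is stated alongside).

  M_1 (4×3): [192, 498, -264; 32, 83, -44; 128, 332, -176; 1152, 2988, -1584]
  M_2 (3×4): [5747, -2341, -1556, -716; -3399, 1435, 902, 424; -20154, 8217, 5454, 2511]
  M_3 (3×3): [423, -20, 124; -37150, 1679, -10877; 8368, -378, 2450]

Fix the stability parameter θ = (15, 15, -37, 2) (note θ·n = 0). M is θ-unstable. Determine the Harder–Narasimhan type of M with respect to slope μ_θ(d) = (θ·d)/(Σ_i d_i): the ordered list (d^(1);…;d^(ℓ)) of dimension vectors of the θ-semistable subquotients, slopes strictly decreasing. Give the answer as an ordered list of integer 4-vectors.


Barcode: M ≅ I[1,1]^2, I[1,4], I[2,2], I[2,4]^2. HN layers by μ_θ (4 steps, strictly decreasing):
  μ^(1)=15; μ^(2)=2; μ^(3)=-7/3; μ^(4)=-11

((2, 1, 0, 0); (0, 0, 0, 3); (1, 1, 1, 0); (0, 2, 2, 0))


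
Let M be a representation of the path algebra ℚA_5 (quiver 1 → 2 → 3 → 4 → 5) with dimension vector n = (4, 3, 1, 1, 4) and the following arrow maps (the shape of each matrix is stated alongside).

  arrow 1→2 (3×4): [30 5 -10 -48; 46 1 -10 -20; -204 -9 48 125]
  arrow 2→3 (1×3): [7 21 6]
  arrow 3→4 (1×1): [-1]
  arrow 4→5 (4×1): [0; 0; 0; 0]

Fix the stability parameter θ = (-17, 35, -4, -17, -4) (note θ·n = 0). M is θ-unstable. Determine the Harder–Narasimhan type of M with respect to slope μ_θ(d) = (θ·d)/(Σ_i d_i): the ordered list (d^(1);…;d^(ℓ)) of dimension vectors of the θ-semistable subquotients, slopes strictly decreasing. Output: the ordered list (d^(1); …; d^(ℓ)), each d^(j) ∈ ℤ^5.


Interval decomposition of M: I[1,1], I[1,2]^2, I[1,4], I[5,5]^4.
HN type (ℓ=4): μ^(1)=35; μ^(2)=14/3; μ^(3)=-4; μ^(4)=-17

((0, 2, 0, 0, 0); (0, 1, 1, 1, 0); (0, 0, 0, 0, 4); (4, 0, 0, 0, 0))


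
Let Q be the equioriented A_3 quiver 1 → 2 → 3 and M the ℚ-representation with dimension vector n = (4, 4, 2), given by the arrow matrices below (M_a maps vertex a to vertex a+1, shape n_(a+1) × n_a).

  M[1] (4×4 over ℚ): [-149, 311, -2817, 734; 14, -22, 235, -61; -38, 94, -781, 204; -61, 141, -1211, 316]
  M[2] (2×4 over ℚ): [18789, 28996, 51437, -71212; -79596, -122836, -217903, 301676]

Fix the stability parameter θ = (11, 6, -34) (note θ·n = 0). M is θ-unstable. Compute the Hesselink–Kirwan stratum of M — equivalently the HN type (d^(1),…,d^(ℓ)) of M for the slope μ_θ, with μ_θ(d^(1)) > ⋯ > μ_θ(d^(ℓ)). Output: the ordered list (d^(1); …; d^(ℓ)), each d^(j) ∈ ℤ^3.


Interval decomposition of M: I[1,2]^2, I[1,3]^2.
HN type (ℓ=2): μ^(1)=17/2; μ^(2)=-17/3

((2, 2, 0); (2, 2, 2))


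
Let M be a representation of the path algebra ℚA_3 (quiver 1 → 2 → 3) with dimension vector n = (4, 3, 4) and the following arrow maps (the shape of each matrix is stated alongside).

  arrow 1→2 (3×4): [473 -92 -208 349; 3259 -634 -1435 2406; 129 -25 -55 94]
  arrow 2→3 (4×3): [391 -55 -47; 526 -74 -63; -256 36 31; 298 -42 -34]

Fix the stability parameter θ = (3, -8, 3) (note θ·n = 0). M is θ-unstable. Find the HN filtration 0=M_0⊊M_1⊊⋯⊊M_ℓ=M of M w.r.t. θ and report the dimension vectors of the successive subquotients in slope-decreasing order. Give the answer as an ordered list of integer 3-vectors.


Via rank(M_{q-1}∘⋯∘M_p): M ≅ I[1,1], I[1,2], I[1,3]^2, I[3,3]^2.
μ_θ-semistable layers: μ^(1)=3; μ^(2)=-5/2

((1, 0, 4); (3, 3, 0))


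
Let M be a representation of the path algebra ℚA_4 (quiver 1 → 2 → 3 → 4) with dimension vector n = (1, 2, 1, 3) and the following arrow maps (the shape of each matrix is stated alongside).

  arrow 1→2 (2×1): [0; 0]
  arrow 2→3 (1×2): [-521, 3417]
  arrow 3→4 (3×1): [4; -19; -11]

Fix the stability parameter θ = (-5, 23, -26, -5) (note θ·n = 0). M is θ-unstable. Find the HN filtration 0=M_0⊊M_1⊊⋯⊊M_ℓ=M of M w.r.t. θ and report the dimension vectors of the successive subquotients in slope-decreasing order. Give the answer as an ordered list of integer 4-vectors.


Barcode: M ≅ I[1,1], I[2,2], I[2,4], I[4,4]^2. HN layers by μ_θ (3 steps, strictly decreasing):
  μ^(1)=23; μ^(2)=-8/3; μ^(3)=-5

((0, 1, 0, 0); (0, 1, 1, 1); (1, 0, 0, 2))
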